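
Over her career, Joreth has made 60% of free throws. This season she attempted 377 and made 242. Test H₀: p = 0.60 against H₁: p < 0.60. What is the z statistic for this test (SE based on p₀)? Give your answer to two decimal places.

z = 1.66

p̂ = 242/377 = 0.6419.
Standard error under H₀: √(0.6×0.4/377) = 0.0252.
z = (0.6419 − 0.6)/0.0252 = 0.0419/0.0252 = 1.66.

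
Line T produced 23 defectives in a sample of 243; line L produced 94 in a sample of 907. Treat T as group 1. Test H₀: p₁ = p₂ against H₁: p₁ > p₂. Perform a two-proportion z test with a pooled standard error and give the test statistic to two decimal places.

p̂₁ = 23/243 = 0.0947, p̂₂ = 94/907 = 0.1036.
Pooled p̂ = (23+94)/(243+907) = 117/1150 = 0.1017.
SE = √(p̂(1−p̂)(1/n₁+1/n₂)) = √(0.1017·0.8983·0.00521776) = √(0.000476842) = 0.0218.
z = (0.0947 − 0.1036)/0.0218 = -0.0089/0.0218 = -0.41.
p-value = P(Z > -0.412) ≈ 0.6597.

z = -0.41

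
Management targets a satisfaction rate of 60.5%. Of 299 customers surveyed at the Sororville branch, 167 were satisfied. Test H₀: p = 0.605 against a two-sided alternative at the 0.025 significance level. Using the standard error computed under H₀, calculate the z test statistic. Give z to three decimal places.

p̂ = 167/299 ≈ 0.55853.
SE = √(p₀(1−p₀)/n) = √(0.23897/299) = 0.02827.
z = (0.55853 − 0.605)/0.02827 = -0.04647/0.02827 = -1.644.
Two-sided p-value ≈ 2·Φ(−1.644) = 0.1002. With α = 0.025, fail to reject H₀.

z = -1.644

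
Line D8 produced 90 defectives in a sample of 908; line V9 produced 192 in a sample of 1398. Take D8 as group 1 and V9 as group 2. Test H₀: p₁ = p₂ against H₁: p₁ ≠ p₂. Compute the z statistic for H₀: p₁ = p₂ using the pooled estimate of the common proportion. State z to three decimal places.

z = -2.737

p̂₁ = 90/908 ≈ 0.099119, p̂₂ = 192/1398 ≈ 0.137339.
Pooled p̂ = (90+192)/(908+1398) = 282/2306 = 0.122290.
SE = √(0.107335 × 0.00181663) = 0.013964.
z = (0.099119 − 0.137339)/0.013964 = -0.038220/0.013964 = -2.737.
Two-sided p-value ≈ 2·Φ(−2.737) = 0.0062.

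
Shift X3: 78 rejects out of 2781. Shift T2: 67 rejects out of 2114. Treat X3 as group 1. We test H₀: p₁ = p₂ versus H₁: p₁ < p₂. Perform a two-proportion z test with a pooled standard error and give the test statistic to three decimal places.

z = -0.745

p̂₁ = 78/2781 = 0.028047, p̂₂ = 67/2114 = 0.031693.
Pooled p̂ = (78+67)/(2781+2114) = 145/4895 = 0.029622.
SE = √(p̂(1−p̂)(1/n₁+1/n₂)) = √(0.029622·0.970378·0.00083262) = √(2.39333e-05) = 0.004892.
z = (0.028047 − 0.031693)/0.004892 = -0.003646/0.004892 = -0.745.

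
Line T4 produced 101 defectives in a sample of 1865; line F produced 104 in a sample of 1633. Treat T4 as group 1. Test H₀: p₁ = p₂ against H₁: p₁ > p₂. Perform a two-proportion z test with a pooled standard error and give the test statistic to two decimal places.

p̂₁ = 101/1865 ≈ 0.05416, p̂₂ = 104/1633 ≈ 0.06369.
Pooled p̂ = (101+104)/(1865+1633) = 205/3498 = 0.05860.
SE = √(0.0551704 × 0.00114856) = 0.00796.
z = (0.05416 − 0.06369)/0.00796 = -0.00953/0.00796 = -1.20.
p-value = P(Z > -1.197) ≈ 0.8844.

z = -1.20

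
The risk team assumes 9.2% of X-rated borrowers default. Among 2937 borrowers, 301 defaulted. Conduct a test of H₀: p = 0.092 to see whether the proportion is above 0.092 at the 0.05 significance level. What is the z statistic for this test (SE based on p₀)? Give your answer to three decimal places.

z = 1.966

p̂ = 301/2937 ≈ 0.102486.
Under H₀, SE = √(0.092·0.908/2937) = √(2.84426e-05) = 0.005333.
z = (0.102486 − 0.092)/0.005333 = 0.010486/0.005333 = 1.966.
p-value = P(Z > 1.966) ≈ 0.0246. With α = 0.05, reject H₀.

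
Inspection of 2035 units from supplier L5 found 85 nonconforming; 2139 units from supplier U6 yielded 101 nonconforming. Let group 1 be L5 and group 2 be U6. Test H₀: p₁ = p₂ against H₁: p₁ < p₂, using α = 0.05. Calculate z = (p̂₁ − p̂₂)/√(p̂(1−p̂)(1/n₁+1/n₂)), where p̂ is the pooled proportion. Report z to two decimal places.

p̂₁ = 85/2035 ≈ 0.04177, p̂₂ = 101/2139 ≈ 0.04722.
Pooled p̂ = (85+101)/(2035+2139) = 186/4174 = 0.04456.
SE = √(p̂(1−p̂)(1/n₁+1/n₂)) = √(0.04456·0.95544·0.000958909) = √(4.08263e-05) = 0.00639.
z = (0.04177 − 0.04722)/0.00639 = -0.00545/0.00639 = -0.85.
p-value = P(Z < -0.853) ≈ 0.1969. With α = 0.05, fail to reject H₀.

z = -0.85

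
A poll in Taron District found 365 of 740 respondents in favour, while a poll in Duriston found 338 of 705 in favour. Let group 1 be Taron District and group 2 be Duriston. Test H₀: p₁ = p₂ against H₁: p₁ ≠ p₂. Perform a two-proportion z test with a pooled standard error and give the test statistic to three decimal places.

p̂₁ = 365/740 = 0.49324, p̂₂ = 338/705 = 0.47943.
Pooled p̂ = (365+338)/(740+705) = 703/1445 = 0.48651.
SE = √(p̂(1−p̂)(1/n₁+1/n₂)) = √(0.48651·0.51349·0.00276979) = √(0.000691943) = 0.02630.
z = (0.49324 − 0.47943)/0.02630 = 0.01381/0.02630 = 0.525.
Two-sided p-value ≈ 2·Φ(−0.525) = 0.5996.

z = 0.525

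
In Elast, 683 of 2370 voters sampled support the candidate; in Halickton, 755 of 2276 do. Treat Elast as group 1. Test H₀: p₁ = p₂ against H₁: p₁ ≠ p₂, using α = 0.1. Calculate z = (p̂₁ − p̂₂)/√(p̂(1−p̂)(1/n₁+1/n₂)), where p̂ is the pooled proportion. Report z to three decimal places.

p̂₁ = 683/2370 ≈ 0.288186, p̂₂ = 755/2276 ≈ 0.331722.
Pooled p̂ = (683+755)/(2370+2276) = 1438/4646 = 0.309514.
SE = √(p̂(1−p̂)(1/n₁+1/n₂)) = √(0.309514·0.690486·0.000861308) = √(0.000184074) = 0.013567.
z = (0.288186 − 0.331722)/0.013567 = -0.043536/0.013567 = -3.209.
p-value = 2·P(Z > 3.209) ≈ 0.0013, so at α = 0.1 we reject H₀.

z = -3.209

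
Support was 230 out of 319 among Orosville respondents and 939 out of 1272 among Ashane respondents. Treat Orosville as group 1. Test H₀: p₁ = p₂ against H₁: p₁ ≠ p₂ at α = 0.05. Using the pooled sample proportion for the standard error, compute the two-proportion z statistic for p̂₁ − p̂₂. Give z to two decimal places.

z = -0.62

p̂₁ = 230/319 ≈ 0.7210, p̂₂ = 939/1272 ≈ 0.7382.
Pooled p̂ = (230+939)/(319+1272) = 1169/1591 = 0.7348.
SE = √(0.194889 × 0.00392096) = 0.0276.
z = (0.7210 − 0.7382)/0.0276 = -0.0172/0.0276 = -0.62.
p-value = 2·P(Z > 0.622) ≈ 0.5337, so at α = 0.05 we fail to reject H₀.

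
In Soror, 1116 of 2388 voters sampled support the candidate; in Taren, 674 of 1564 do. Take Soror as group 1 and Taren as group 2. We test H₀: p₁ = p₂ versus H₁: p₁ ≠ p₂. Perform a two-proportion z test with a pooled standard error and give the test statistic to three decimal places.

p̂₁ = 1116/2388 ≈ 0.467337, p̂₂ = 674/1564 ≈ 0.430946.
Pooled p̂ = (1116+674)/(2388+1564) = 1790/3952 = 0.452935.
SE = √(p̂(1−p̂)(1/n₁+1/n₂)) = √(0.452935·0.547065·0.00105815) = √(0.000262193) = 0.016192.
z = (0.467337 − 0.430946)/0.016192 = 0.036391/0.016192 = 2.247.

z = 2.247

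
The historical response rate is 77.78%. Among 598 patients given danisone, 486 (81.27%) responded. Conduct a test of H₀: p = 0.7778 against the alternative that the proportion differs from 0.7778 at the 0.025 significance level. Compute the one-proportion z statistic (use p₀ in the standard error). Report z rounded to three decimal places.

p̂ = 486/598 ≈ 0.812709.
Standard error under H₀: √(0.7778×0.2222/598) = 0.017000.
z = (0.812709 − 0.7778)/0.017000 = 0.034909/0.017000 = 2.053.
p-value = 2·P(Z > 2.053) ≈ 0.0400. With α = 0.025, fail to reject H₀.

z = 2.053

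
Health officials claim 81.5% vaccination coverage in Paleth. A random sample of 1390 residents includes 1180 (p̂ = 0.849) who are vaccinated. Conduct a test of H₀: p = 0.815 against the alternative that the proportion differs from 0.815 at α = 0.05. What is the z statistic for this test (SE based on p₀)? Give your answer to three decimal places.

z = 3.257

p̂ = 1180/1390 ≈ 0.848921.
SE = √(p₀(1−p₀)/n) = √(0.15078/1390) = 0.010415.
z = (0.848921 − 0.815)/0.010415 = 0.033921/0.010415 = 3.257.
Two-sided p-value ≈ 2·Φ(−3.257) = 0.0011, so at α = 0.05 we reject H₀.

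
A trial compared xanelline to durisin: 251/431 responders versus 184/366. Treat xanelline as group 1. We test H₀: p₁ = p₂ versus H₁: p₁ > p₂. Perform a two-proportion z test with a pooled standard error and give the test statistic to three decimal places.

p̂₁ = 251/431 = 0.58237, p̂₂ = 184/366 = 0.50273.
Pooled p̂ = (251+184)/(431+366) = 435/797 = 0.54580.
SE = √(0.247903 × 0.00505243) = 0.03539.
z = (0.58237 − 0.50273)/0.03539 = 0.07964/0.03539 = 2.250.
p-value = P(Z > 2.250) ≈ 0.0122.

z = 2.250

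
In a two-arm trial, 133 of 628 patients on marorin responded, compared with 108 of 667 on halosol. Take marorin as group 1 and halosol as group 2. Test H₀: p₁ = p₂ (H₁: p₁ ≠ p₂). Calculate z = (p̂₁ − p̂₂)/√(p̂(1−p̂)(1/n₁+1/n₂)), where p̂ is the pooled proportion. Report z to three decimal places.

p̂₁ = 133/628 = 0.21178, p̂₂ = 108/667 = 0.16192.
Pooled p̂ = (133+108)/(628+667) = 241/1295 = 0.18610.
SE = √(0.151467 × 0.00309161) = 0.02164.
z = (0.21178 − 0.16192)/0.02164 = 0.04986/0.02164 = 2.304.

z = 2.304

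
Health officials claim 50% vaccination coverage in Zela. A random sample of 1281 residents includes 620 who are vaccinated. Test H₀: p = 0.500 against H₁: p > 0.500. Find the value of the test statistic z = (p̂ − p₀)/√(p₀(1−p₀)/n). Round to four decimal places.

z = -1.1455

p̂ = 620/1281 = 0.483997.
Standard error under H₀: √(0.5×0.5/1281) = 0.013970.
z = (0.483997 − 0.5)/0.013970 = -0.016003/0.013970 = -1.1455.
p-value = P(Z > -1.146) ≈ 0.8740.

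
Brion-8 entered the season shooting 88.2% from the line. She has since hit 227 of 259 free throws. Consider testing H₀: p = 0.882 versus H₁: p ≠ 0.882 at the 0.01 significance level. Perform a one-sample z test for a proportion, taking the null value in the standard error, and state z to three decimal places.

z = -0.277

p̂ = 227/259 = 0.87645.
Standard error under H₀: √(0.882×0.118/259) = 0.02005.
z = (0.87645 − 0.882)/0.02005 = -0.00555/0.02005 = -0.277.
p-value = 2·P(Z > 0.277) ≈ 0.7818, so at α = 0.01 we fail to reject H₀.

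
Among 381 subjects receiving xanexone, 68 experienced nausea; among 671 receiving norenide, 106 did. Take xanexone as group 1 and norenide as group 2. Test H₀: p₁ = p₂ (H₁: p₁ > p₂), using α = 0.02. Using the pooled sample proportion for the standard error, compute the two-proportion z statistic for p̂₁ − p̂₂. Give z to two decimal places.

z = 0.86

p̂₁ = 68/381 = 0.1785, p̂₂ = 106/671 = 0.1580.
Pooled p̂ = (68+106)/(381+671) = 174/1052 = 0.1654.
SE = √(0.138042 × 0.00411498) = 0.0238.
z = (0.1785 − 0.1580)/0.0238 = 0.0205/0.0238 = 0.86.
p-value = P(Z > 0.860) ≈ 0.1948, so at α = 0.02 we fail to reject H₀.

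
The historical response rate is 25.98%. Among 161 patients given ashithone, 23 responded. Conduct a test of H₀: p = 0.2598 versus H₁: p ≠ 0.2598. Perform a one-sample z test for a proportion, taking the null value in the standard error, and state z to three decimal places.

p̂ = 23/161 ≈ 0.14286.
Under H₀, SE = √(0.2598·0.7402/161) = √(0.00119443) = 0.03456.
z = (0.14286 − 0.2598)/0.03456 = -0.11694/0.03456 = -3.384.
Two-sided p-value ≈ 2·Φ(−3.384) = 0.0007.

z = -3.384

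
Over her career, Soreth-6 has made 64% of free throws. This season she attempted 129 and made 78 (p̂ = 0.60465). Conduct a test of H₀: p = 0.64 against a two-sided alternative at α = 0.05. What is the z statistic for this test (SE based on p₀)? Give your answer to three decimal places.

p̂ = 78/129 = 0.60465.
SE = √(p₀(1−p₀)/n) = √(0.2304/129) = 0.04226.
z = (0.60465 − 0.64)/0.04226 = -0.03535/0.04226 = -0.836.
Two-sided p-value ≈ 2·Φ(−0.836) = 0.4029, so at α = 0.05 we fail to reject H₀.

z = -0.836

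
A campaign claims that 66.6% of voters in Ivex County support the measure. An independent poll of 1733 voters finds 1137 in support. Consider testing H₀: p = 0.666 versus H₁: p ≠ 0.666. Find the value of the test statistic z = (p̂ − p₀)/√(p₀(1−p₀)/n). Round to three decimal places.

p̂ = 1137/1733 ≈ 0.65609.
Under H₀, SE = √(0.666·0.334/1733) = √(0.000128358) = 0.01133.
z = (0.65609 − 0.666)/0.01133 = -0.00991/0.01133 = -0.875.

z = -0.875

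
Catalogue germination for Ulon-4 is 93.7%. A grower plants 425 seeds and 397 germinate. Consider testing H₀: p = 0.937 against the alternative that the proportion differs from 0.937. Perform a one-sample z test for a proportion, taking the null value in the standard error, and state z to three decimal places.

z = -0.245

p̂ = 397/425 = 0.934118.
SE = √(p₀(1−p₀)/n) = √(0.059031/425) = 0.011785.
z = (0.934118 − 0.937)/0.011785 = -0.002882/0.011785 = -0.245.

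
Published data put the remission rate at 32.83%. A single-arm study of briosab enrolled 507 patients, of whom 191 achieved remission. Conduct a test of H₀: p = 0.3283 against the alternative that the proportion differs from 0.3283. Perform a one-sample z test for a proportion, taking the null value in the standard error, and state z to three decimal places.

p̂ = 191/507 ≈ 0.37673.
Standard error under H₀: √(0.3283×0.6717/507) = 0.02086.
z = (0.37673 − 0.3283)/0.02086 = 0.04843/0.02086 = 2.322.
Two-sided p-value ≈ 2·Φ(−2.322) = 0.0202.

z = 2.322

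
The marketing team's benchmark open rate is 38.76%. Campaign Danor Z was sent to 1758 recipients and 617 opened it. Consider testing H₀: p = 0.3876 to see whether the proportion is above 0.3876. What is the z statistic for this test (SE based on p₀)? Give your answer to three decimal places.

p̂ = 617/1758 ≈ 0.350967.
Under H₀, SE = √(0.3876·0.6124/1758) = √(0.000135021) = 0.011620.
z = (0.350967 − 0.3876)/0.011620 = -0.036633/0.011620 = -3.153.
p-value = P(Z > -3.153) ≈ 0.9992.

z = -3.153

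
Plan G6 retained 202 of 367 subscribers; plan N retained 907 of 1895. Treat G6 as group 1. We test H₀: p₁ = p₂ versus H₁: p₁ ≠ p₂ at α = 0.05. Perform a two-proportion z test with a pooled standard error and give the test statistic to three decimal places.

p̂₁ = 202/367 = 0.55041, p̂₂ = 907/1895 = 0.47863.
Pooled p̂ = (202+907)/(367+1895) = 1109/2262 = 0.49027.
SE = √(0.249905 × 0.0032525) = 0.02851.
z = (0.55041 − 0.47863)/0.02851 = 0.07178/0.02851 = 2.518.
p-value = 2·P(Z > 2.518) ≈ 0.0118, so at α = 0.05 we reject H₀.

z = 2.518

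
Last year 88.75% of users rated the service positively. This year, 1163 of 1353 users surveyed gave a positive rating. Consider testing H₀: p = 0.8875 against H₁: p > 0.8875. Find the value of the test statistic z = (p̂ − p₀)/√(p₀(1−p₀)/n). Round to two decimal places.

p̂ = 1163/1353 ≈ 0.85957.
Under H₀, SE = √(0.8875·0.1125/1353) = √(7.37943e-05) = 0.00859.
z = (0.85957 − 0.8875)/0.00859 = -0.02793/0.00859 = -3.25.

z = -3.25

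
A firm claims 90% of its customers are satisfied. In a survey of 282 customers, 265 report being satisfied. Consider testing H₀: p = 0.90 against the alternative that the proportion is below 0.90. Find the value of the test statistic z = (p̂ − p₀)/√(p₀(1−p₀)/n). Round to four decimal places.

z = 2.2232

p̂ = 265/282 ≈ 0.9397163.
Under H₀, SE = √(0.9·0.1/282) = √(0.000319149) = 0.0178647.
z = (0.9397163 − 0.9)/0.0178647 = 0.0397163/0.0178647 = 2.2232.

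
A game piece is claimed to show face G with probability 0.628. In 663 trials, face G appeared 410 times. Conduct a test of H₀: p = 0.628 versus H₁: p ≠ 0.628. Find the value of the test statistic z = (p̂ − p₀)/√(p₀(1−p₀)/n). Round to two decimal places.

p̂ = 410/663 = 0.6184.
SE = √(p₀(1−p₀)/n) = √(0.23362/663) = 0.0188.
z = (0.6184 − 0.628)/0.0188 = -0.0096/0.0188 = -0.51.

z = -0.51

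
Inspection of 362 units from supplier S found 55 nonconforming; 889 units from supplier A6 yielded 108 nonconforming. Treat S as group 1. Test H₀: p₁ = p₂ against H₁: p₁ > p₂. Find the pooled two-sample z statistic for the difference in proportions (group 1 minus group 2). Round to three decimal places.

z = 1.451

p̂₁ = 55/362 ≈ 0.15193, p̂₂ = 108/889 ≈ 0.12148.
Pooled p̂ = (55+108)/(362+889) = 163/1251 = 0.13030.
SE = √(p̂(1−p̂)(1/n₁+1/n₂)) = √(0.13030·0.86970·0.00388729) = √(0.000440503) = 0.02099.
z = (0.15193 − 0.12148)/0.02099 = 0.03045/0.02099 = 1.451.
p-value = P(Z > 1.451) ≈ 0.0734.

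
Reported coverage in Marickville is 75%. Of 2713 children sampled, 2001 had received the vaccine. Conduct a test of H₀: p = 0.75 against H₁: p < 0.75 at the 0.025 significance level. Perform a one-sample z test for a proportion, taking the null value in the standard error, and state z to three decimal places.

p̂ = 2001/2713 = 0.737560.
Under H₀, SE = √(0.75·0.25/2713) = √(6.91117e-05) = 0.008313.
z = (0.737560 − 0.75)/0.008313 = -0.012440/0.008313 = -1.496.
p-value = P(Z < -1.496) ≈ 0.0673. With α = 0.025, fail to reject H₀.

z = -1.496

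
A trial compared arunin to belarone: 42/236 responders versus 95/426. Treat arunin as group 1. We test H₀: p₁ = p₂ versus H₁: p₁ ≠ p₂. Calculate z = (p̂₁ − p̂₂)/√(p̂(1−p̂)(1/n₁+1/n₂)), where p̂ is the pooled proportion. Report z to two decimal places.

p̂₁ = 42/236 ≈ 0.1780, p̂₂ = 95/426 ≈ 0.2230.
Pooled p̂ = (42+95)/(236+426) = 137/662 = 0.2069.
SE = √(p̂(1−p̂)(1/n₁+1/n₂)) = √(0.2069·0.7931·0.00658471) = √(0.00108069) = 0.0329.
z = (0.1780 − 0.2230)/0.0329 = -0.0450/0.0329 = -1.37.

z = -1.37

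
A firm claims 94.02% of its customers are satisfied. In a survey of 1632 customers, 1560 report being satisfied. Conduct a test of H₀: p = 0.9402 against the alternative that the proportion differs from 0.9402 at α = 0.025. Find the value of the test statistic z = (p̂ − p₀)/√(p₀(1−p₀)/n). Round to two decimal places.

p̂ = 1560/1632 ≈ 0.95588.
Under H₀, SE = √(0.9402·0.0598/1632) = √(3.4451e-05) = 0.00587.
z = (0.95588 − 0.9402)/0.00587 = 0.01568/0.00587 = 2.67.
p-value = 2·P(Z > 2.672) ≈ 0.0075. With α = 0.025, reject H₀.

z = 2.67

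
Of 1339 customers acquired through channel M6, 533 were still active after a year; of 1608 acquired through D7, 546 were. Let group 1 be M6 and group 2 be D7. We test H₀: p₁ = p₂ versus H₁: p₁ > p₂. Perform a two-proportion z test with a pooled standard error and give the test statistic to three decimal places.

z = 3.283

p̂₁ = 533/1339 = 0.39806, p̂₂ = 546/1608 = 0.33955.
Pooled p̂ = (533+546)/(1339+1608) = 1079/2947 = 0.36614.
SE = √(p̂(1−p̂)(1/n₁+1/n₂)) = √(0.36614·0.63386·0.00136872) = √(0.000317652) = 0.01782.
z = (0.39806 − 0.33955)/0.01782 = 0.05851/0.01782 = 3.283.
p-value = P(Z > 3.283) ≈ 0.0005.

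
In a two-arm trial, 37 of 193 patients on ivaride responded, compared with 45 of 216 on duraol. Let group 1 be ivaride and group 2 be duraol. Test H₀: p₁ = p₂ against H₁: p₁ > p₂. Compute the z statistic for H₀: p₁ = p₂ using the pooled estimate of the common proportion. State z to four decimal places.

p̂₁ = 37/193 ≈ 0.191710, p̂₂ = 45/216 ≈ 0.208333.
Pooled p̂ = (37+45)/(193+216) = 82/409 = 0.200489.
SE = √(0.160293 × 0.00981098) = 0.039656.
z = (0.191710 − 0.208333)/0.039656 = -0.016623/0.039656 = -0.4192.
p-value = P(Z > -0.419) ≈ 0.6625.

z = -0.4192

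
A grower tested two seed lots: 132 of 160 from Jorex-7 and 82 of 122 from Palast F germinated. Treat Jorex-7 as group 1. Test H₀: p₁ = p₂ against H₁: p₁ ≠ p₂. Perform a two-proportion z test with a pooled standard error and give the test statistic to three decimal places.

z = 2.973

p̂₁ = 132/160 ≈ 0.82500, p̂₂ = 82/122 ≈ 0.67213.
Pooled p̂ = (132+82)/(160+122) = 214/282 = 0.75887.
SE = √(p̂(1−p̂)(1/n₁+1/n₂)) = √(0.75887·0.24113·0.0144467) = √(0.00264359) = 0.05142.
z = (0.82500 − 0.67213)/0.05142 = 0.15287/0.05142 = 2.973.
p-value = 2·P(Z > 2.973) ≈ 0.0029.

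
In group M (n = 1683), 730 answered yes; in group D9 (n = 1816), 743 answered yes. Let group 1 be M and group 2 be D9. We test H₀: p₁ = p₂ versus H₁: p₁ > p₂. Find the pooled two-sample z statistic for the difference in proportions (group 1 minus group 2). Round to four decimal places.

z = 1.4731

p̂₁ = 730/1683 ≈ 0.433749, p̂₂ = 743/1816 ≈ 0.409141.
Pooled p̂ = (730+743)/(1683+1816) = 1473/3499 = 0.420977.
SE = √(p̂(1−p̂)(1/n₁+1/n₂)) = √(0.420977·0.579023·0.00114484) = √(0.00027906) = 0.016705.
z = (0.433749 − 0.409141)/0.016705 = 0.024608/0.016705 = 1.4731.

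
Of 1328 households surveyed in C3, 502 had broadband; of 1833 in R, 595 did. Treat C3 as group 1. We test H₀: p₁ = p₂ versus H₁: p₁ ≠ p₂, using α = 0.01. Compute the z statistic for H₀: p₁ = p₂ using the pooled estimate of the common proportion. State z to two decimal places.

p̂₁ = 502/1328 ≈ 0.37801, p̂₂ = 595/1833 ≈ 0.32460.
Pooled p̂ = (502+595)/(1328+1833) = 1097/3161 = 0.34704.
SE = √(p̂(1−p̂)(1/n₁+1/n₂)) = √(0.34704·0.65296·0.00129857) = √(0.00029426) = 0.01715.
z = (0.37801 − 0.32460)/0.01715 = 0.05341/0.01715 = 3.11.
p-value = 2·P(Z > 3.113) ≈ 0.0018, so at α = 0.01 we reject H₀.

z = 3.11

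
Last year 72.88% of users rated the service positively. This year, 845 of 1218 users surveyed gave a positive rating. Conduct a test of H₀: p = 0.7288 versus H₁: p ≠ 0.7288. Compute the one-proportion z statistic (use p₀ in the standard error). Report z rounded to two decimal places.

z = -2.75

p̂ = 845/1218 = 0.69376.
Standard error under H₀: √(0.7288×0.2712/1218) = 0.01274.
z = (0.69376 − 0.7288)/0.01274 = -0.03504/0.01274 = -2.75.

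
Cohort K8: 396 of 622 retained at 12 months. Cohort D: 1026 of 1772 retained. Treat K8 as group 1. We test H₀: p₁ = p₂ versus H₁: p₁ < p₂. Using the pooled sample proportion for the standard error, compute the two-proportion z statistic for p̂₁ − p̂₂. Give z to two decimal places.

p̂₁ = 396/622 = 0.6367, p̂₂ = 1026/1772 = 0.5790.
Pooled p̂ = (396+1026)/(622+1772) = 1422/2394 = 0.5940.
SE = √(0.241167 × 0.00217205) = 0.0229.
z = (0.6367 − 0.5790)/0.0229 = 0.0577/0.0229 = 2.52.

z = 2.52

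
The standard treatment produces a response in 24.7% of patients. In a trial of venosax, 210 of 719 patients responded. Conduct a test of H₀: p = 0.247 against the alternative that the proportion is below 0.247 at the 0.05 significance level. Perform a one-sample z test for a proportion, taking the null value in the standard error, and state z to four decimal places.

z = 2.8024

p̂ = 210/719 = 0.2920723.
SE = √(p₀(1−p₀)/n) = √(0.18599/719) = 0.0160835.
z = (0.2920723 − 0.247)/0.0160835 = 0.0450723/0.0160835 = 2.8024.
p-value = P(Z < 2.802) ≈ 0.9975, so at α = 0.05 we fail to reject H₀.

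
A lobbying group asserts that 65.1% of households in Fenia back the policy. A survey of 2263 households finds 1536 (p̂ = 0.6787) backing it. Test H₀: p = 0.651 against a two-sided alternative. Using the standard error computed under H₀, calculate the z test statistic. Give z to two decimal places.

p̂ = 1536/2263 = 0.6787.
Under H₀, SE = √(0.651·0.349/2263) = √(0.000100397) = 0.0100.
z = (0.6787 − 0.651)/0.0100 = 0.0277/0.0100 = 2.77.

z = 2.77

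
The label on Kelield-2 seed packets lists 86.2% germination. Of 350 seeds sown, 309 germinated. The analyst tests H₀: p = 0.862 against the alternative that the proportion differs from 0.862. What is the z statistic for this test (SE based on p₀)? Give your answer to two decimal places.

p̂ = 309/350 = 0.88286.
Under H₀, SE = √(0.862·0.138/350) = √(0.000339874) = 0.01844.
z = (0.88286 − 0.862)/0.01844 = 0.02086/0.01844 = 1.13.
p-value = 2·P(Z > 1.131) ≈ 0.2579.

z = 1.13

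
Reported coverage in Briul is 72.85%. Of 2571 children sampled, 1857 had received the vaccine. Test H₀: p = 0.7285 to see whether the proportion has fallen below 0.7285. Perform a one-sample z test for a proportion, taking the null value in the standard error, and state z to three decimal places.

z = -0.708

p̂ = 1857/2571 ≈ 0.72229.
SE = √(p₀(1−p₀)/n) = √(0.19779/2571) = 0.00877.
z = (0.72229 − 0.7285)/0.00877 = -0.00621/0.00877 = -0.708.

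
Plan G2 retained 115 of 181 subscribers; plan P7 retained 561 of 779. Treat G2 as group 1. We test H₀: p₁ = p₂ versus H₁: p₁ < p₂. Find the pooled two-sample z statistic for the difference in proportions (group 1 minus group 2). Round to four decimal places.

z = -2.2515

p̂₁ = 115/181 = 0.635359, p̂₂ = 561/779 = 0.720154.
Pooled p̂ = (115+561)/(181+779) = 676/960 = 0.704167.
SE = √(p̂(1−p̂)(1/n₁+1/n₂)) = √(0.704167·0.295833·0.00680856) = √(0.00141833) = 0.037661.
z = (0.635359 − 0.720154)/0.037661 = -0.084795/0.037661 = -2.2515.
p-value = P(Z < -2.252) ≈ 0.0122.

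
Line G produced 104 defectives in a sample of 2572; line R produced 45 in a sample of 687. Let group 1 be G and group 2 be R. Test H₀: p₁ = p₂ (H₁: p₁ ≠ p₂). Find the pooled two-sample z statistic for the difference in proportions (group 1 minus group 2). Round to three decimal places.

z = -2.794

p̂₁ = 104/2572 ≈ 0.04044, p̂₂ = 45/687 ≈ 0.06550.
Pooled p̂ = (104+45)/(2572+687) = 149/3259 = 0.04572.
SE = √(p̂(1−p̂)(1/n₁+1/n₂)) = √(0.04572·0.95428·0.00184441) = √(8.04701e-05) = 0.00897.
z = (0.04044 − 0.06550)/0.00897 = -0.02506/0.00897 = -2.794.
Two-sided p-value ≈ 2·Φ(−2.794) = 0.0052.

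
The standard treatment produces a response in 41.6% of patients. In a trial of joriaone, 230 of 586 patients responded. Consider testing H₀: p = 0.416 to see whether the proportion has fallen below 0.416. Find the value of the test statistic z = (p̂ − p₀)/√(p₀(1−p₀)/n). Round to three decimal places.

p̂ = 230/586 = 0.39249.
Under H₀, SE = √(0.416·0.584/586) = √(0.00041458) = 0.02036.
z = (0.39249 − 0.416)/0.02036 = -0.02351/0.02036 = -1.155.

z = -1.155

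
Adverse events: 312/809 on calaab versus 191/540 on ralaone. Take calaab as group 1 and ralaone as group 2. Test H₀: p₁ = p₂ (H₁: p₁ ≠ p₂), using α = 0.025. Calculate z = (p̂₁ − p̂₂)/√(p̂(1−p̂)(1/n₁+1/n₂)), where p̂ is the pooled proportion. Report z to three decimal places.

p̂₁ = 312/809 ≈ 0.38566, p̂₂ = 191/540 ≈ 0.35370.
Pooled p̂ = (312+191)/(809+540) = 503/1349 = 0.37287.
SE = √(p̂(1−p̂)(1/n₁+1/n₂)) = √(0.37287·0.62713·0.00308795) = √(0.000722078) = 0.02687.
z = (0.38566 − 0.35370)/0.02687 = 0.03196/0.02687 = 1.189.
Two-sided p-value ≈ 2·Φ(−1.189) = 0.2343. With α = 0.025, fail to reject H₀.

z = 1.189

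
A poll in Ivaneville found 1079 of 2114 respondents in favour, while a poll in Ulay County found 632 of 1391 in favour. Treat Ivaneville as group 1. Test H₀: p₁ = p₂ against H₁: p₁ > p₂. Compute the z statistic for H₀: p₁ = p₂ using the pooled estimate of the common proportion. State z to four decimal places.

z = 3.2483

p̂₁ = 1079/2114 ≈ 0.5104068, p̂₂ = 632/1391 ≈ 0.4543494.
Pooled p̂ = (1079+632)/(2114+1391) = 1711/3505 = 0.4881598.
SE = √(p̂(1−p̂)(1/n₁+1/n₂)) = √(0.4881598·0.5118402·0.00119194) = √(0.000297819) = 0.0172574.
z = (0.5104068 − 0.4543494)/0.0172574 = 0.0560574/0.0172574 = 3.2483.
p-value = P(Z > 3.248) ≈ 0.0006.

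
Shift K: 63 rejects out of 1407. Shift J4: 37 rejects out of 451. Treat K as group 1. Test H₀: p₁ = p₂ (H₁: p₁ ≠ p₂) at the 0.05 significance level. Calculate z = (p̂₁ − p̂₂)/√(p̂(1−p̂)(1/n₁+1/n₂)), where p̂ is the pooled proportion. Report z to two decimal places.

z = -3.05

p̂₁ = 63/1407 ≈ 0.0448, p̂₂ = 37/451 ≈ 0.0820.
Pooled p̂ = (63+37)/(1407+451) = 100/1858 = 0.0538.
SE = √(0.0509246 × 0.00292803) = 0.0122.
z = (0.0448 − 0.0820)/0.0122 = -0.0372/0.0122 = -3.05.
p-value = 2·P(Z > 3.052) ≈ 0.0023. With α = 0.05, reject H₀.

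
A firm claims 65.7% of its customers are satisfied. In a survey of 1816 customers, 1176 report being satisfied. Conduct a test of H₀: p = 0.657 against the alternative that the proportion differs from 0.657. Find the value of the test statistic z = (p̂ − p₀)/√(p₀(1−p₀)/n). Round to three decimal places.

p̂ = 1176/1816 = 0.64758.
SE = √(p₀(1−p₀)/n) = √(0.22535/1816) = 0.01114.
z = (0.64758 − 0.657)/0.01114 = -0.00942/0.01114 = -0.846.

z = -0.846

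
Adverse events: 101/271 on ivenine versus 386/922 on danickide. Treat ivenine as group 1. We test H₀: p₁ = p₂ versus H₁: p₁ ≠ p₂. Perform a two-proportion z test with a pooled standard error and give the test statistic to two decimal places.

p̂₁ = 101/271 ≈ 0.3727, p̂₂ = 386/922 ≈ 0.4187.
Pooled p̂ = (101+386)/(271+922) = 487/1193 = 0.4082.
SE = √(0.241575 × 0.00477464) = 0.0340.
z = (0.3727 − 0.4187)/0.0340 = -0.0460/0.0340 = -1.35.
Two-sided p-value ≈ 2·Φ(−1.353) = 0.1760.

z = -1.35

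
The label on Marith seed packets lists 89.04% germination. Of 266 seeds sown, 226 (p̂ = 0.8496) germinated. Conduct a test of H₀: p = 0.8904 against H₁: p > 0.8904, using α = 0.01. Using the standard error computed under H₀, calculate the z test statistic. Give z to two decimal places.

p̂ = 226/266 = 0.8496.
SE = √(p₀(1−p₀)/n) = √(0.097588/266) = 0.0192.
z = (0.8496 − 0.8904)/0.0192 = -0.0408/0.0192 = -2.13.
p-value = P(Z > -2.129) ≈ 0.9834; since p > α = 0.01, fail to reject H₀.

z = -2.13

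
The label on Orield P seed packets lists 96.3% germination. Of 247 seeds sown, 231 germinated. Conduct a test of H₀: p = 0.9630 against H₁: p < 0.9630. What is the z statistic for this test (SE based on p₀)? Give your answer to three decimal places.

z = -2.313

p̂ = 231/247 ≈ 0.93522.
Under H₀, SE = √(0.963·0.037/247) = √(0.000144255) = 0.01201.
z = (0.93522 − 0.963)/0.01201 = -0.02778/0.01201 = -2.313.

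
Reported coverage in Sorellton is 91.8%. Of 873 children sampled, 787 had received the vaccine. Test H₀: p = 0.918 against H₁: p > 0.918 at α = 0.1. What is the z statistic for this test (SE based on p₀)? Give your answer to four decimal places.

z = -1.7781

p̂ = 787/873 ≈ 0.901489.
Under H₀, SE = √(0.918·0.082/873) = √(8.62268e-05) = 0.009286.
z = (0.901489 − 0.918)/0.009286 = -0.016511/0.009286 = -1.7781.
p-value = P(Z > -1.778) ≈ 0.9623. With α = 0.1, fail to reject H₀.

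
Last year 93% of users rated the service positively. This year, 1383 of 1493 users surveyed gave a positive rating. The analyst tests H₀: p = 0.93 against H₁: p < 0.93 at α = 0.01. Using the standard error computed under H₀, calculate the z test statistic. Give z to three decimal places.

p̂ = 1383/1493 ≈ 0.926323.
Under H₀, SE = √(0.93·0.07/1493) = √(4.36035e-05) = 0.006603.
z = (0.926323 − 0.93)/0.006603 = -0.003677/0.006603 = -0.557.
p-value = P(Z < -0.557) ≈ 0.2888. With α = 0.01, fail to reject H₀.

z = -0.557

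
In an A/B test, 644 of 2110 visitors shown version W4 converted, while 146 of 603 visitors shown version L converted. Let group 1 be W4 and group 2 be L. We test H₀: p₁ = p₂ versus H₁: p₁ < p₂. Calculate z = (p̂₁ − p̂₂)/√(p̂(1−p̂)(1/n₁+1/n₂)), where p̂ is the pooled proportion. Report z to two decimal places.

z = 3.01

p̂₁ = 644/2110 ≈ 0.30521, p̂₂ = 146/603 ≈ 0.24212.
Pooled p̂ = (644+146)/(2110+603) = 790/2713 = 0.29119.
SE = √(0.206399 × 0.00213231) = 0.02098.
z = (0.30521 − 0.24212)/0.02098 = 0.06309/0.02098 = 3.01.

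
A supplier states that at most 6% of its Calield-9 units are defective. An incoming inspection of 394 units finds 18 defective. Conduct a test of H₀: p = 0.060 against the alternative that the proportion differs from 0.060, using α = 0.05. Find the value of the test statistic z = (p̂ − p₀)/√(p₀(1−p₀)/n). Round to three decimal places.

p̂ = 18/394 = 0.04569.
Standard error under H₀: √(0.06×0.94/394) = 0.01196.
z = (0.04569 − 0.06)/0.01196 = -0.01431/0.01196 = -1.196.
Two-sided p-value ≈ 2·Φ(−1.196) = 0.2315. With α = 0.05, fail to reject H₀.

z = -1.196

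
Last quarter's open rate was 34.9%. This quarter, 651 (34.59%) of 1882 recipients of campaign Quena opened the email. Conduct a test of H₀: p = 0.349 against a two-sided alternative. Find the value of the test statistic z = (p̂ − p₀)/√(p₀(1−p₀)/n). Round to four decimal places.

p̂ = 651/1882 ≈ 0.3459086.
SE = √(p₀(1−p₀)/n) = √(0.2272/1882) = 0.0109874.
z = (0.3459086 − 0.349)/0.0109874 = -0.0030914/0.0109874 = -0.2814.

z = -0.2814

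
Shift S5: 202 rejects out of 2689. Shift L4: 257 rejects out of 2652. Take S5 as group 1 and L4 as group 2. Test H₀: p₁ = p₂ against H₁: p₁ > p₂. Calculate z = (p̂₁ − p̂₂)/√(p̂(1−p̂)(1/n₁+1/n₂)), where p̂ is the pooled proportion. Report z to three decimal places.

p̂₁ = 202/2689 = 0.0751209, p̂₂ = 257/2652 = 0.0969080.
Pooled p̂ = (202+257)/(2689+2652) = 459/5341 = 0.0859390.
SE = √(0.0785535 × 0.000748959) = 0.0076703.
z = (0.0751209 − 0.0969080)/0.0076703 = -0.0217871/0.0076703 = -2.840.

z = -2.840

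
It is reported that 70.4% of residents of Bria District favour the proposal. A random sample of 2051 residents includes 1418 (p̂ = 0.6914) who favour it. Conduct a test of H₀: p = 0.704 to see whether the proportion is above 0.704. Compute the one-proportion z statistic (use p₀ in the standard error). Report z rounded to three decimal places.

p̂ = 1418/2051 ≈ 0.69137.
Standard error under H₀: √(0.704×0.296/2051) = 0.01008.
z = (0.69137 − 0.704)/0.01008 = -0.01263/0.01008 = -1.253.
p-value = P(Z > -1.253) ≈ 0.8949.

z = -1.253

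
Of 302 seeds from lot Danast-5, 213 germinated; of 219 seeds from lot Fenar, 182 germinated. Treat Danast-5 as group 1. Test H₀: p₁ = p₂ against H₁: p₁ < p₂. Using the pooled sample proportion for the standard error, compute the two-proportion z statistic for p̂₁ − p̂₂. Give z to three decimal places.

z = -3.309

p̂₁ = 213/302 = 0.70530, p̂₂ = 182/219 = 0.83105.
Pooled p̂ = (213+182)/(302+219) = 395/521 = 0.75816.
SE = √(p̂(1−p̂)(1/n₁+1/n₂)) = √(0.75816·0.24184·0.00787747) = √(0.00144437) = 0.03800.
z = (0.70530 − 0.83105)/0.03800 = -0.12575/0.03800 = -3.309.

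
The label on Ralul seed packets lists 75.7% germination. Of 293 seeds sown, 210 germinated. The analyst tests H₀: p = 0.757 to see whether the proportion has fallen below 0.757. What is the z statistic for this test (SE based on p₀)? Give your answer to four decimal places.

p̂ = 210/293 ≈ 0.716724.
Under H₀, SE = √(0.757·0.243/293) = √(0.000627819) = 0.025056.
z = (0.716724 − 0.757)/0.025056 = -0.040276/0.025056 = -1.6074.

z = -1.6074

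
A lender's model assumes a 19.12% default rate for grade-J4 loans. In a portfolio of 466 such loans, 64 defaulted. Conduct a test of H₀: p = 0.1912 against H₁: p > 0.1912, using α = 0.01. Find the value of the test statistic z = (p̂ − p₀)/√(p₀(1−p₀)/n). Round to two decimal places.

p̂ = 64/466 = 0.1373.
SE = √(p₀(1−p₀)/n) = √(0.15464/466) = 0.0182.
z = (0.1373 − 0.1912)/0.0182 = -0.0539/0.0182 = -2.96.
p-value = P(Z > -2.957) ≈ 0.9984. With α = 0.01, fail to reject H₀.

z = -2.96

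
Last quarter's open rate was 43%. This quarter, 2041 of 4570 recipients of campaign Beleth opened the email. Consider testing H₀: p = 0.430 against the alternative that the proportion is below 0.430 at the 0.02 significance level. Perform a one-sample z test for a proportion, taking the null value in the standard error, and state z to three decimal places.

p̂ = 2041/4570 ≈ 0.446608.
Standard error under H₀: √(0.43×0.57/4570) = 0.007323.
z = (0.446608 − 0.43)/0.007323 = 0.016608/0.007323 = 2.268.
p-value = P(Z < 2.268) ≈ 0.9883; since p > α = 0.02, fail to reject H₀.

z = 2.268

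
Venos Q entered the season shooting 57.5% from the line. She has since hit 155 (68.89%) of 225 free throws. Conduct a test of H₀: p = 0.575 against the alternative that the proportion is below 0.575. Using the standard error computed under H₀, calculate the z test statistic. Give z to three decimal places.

z = 3.456

p̂ = 155/225 = 0.688889.
Standard error under H₀: √(0.575×0.425/225) = 0.032956.
z = (0.688889 − 0.575)/0.032956 = 0.113889/0.032956 = 3.456.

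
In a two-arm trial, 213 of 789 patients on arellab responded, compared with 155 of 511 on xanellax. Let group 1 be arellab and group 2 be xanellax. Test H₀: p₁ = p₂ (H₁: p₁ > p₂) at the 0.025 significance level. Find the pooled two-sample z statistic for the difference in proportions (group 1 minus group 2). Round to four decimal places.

p̂₁ = 213/789 ≈ 0.269962, p̂₂ = 155/511 ≈ 0.303327.
Pooled p̂ = (213+155)/(789+511) = 368/1300 = 0.283077.
SE = √(p̂(1−p̂)(1/n₁+1/n₂)) = √(0.283077·0.716923·0.00322437) = √(0.000654369) = 0.025581.
z = (0.269962 − 0.303327)/0.025581 = -0.033365/0.025581 = -1.3043.
p-value = P(Z > -1.304) ≈ 0.9039. With α = 0.025, fail to reject H₀.

z = -1.3043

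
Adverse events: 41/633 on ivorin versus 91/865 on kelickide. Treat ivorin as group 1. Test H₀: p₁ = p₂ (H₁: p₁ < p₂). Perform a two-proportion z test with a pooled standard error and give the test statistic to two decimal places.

z = -2.73

p̂₁ = 41/633 ≈ 0.0648, p̂₂ = 91/865 ≈ 0.1052.
Pooled p̂ = (41+91)/(633+865) = 132/1498 = 0.0881.
SE = √(p̂(1−p̂)(1/n₁+1/n₂)) = √(0.0881·0.9119·0.00273585) = √(0.000219833) = 0.0148.
z = (0.0648 − 0.1052)/0.0148 = -0.0404/0.0148 = -2.73.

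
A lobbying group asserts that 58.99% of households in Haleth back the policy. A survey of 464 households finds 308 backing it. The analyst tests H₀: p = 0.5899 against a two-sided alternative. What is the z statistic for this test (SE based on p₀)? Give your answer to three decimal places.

p̂ = 308/464 ≈ 0.663793.
Under H₀, SE = √(0.5899·0.4101/464) = √(0.000521375) = 0.022834.
z = (0.663793 − 0.5899)/0.022834 = 0.073893/0.022834 = 3.236.
p-value = 2·P(Z > 3.236) ≈ 0.0012.

z = 3.236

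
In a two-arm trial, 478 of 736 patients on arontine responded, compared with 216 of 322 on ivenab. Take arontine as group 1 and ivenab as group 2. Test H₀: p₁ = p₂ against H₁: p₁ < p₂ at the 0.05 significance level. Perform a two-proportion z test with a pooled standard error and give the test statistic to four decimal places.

p̂₁ = 478/736 = 0.6494565, p̂₂ = 216/322 = 0.6708075.
Pooled p̂ = (478+216)/(736+322) = 694/1058 = 0.6559546.
SE = √(p̂(1−p̂)(1/n₁+1/n₂)) = √(0.6559546·0.3440454·0.00446429) = √(0.00100749) = 0.0317410.
z = (0.6494565 − 0.6708075)/0.0317410 = -0.0213510/0.0317410 = -0.6727.
p-value = P(Z < -0.673) ≈ 0.2506, so at α = 0.05 we fail to reject H₀.

z = -0.6727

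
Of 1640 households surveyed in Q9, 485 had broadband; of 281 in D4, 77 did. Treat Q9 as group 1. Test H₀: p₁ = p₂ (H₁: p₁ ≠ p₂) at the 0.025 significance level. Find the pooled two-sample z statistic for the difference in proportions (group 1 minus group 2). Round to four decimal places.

p̂₁ = 485/1640 ≈ 0.2957317, p̂₂ = 77/281 ≈ 0.2740214.
Pooled p̂ = (485+77)/(1640+281) = 562/1921 = 0.2925560.
SE = √(p̂(1−p̂)(1/n₁+1/n₂)) = √(0.2925560·0.7074440·0.00416847) = √(0.000862737) = 0.0293724.
z = (0.2957317 − 0.2740214)/0.0293724 = 0.0217103/0.0293724 = 0.7391.
Two-sided p-value ≈ 2·Φ(−0.739) = 0.4598. With α = 0.025, fail to reject H₀.

z = 0.7391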